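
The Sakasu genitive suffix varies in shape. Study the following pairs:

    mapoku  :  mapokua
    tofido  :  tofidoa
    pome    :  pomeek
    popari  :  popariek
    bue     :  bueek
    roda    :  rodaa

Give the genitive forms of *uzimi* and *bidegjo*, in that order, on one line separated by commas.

The alternation tracks the last vowel of the stem — -ek when the last vowel of the stem is a front vowel (*pome*, *popari*, *bue*); -a when the last vowel of the stem is a back vowel (*mapoku*, *tofido*, *roda*).
Since the last vowel of *uzimi* is /i/ (a front vowel), it takes -ek, giving *uzimiek*.
*bidegjo* — last vowel /o/ (a back vowel) → -a → *bidegjoa*.

uzimiek, bidegjoa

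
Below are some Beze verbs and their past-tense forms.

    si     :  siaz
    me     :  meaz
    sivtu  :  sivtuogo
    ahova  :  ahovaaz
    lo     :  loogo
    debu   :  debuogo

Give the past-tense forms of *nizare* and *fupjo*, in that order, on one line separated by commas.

nizareaz, fupjoogo

The alternation tracks the last vowel of the stem — -ogo when the last vowel of the stem is a rounded vowel (*sivtu*, *lo*, *debu*); -az when the last vowel of the stem is an unrounded vowel (*si*, *me*, *ahova*).
*nizare* — last vowel /e/ (an unrounded vowel) → -az → *nizareaz*.
The last vowel of *fupjo* is /o/, which is a rounded vowel, so the suffix is -ogo, giving *fupjoogo*.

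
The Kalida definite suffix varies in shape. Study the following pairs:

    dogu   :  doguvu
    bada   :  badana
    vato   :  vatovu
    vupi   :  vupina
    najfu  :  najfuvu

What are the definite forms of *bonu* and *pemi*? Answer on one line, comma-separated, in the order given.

The alternation tracks the last vowel of the stem — -vu when the last vowel of the stem is a rounded vowel (*dogu*, *vato*, *najfu*); -na when the last vowel of the stem is an unrounded vowel (*bada*, *vupi*).
*bonu* — last vowel /u/ (a rounded vowel) → -vu → *bonuvu*.
*pemi* — last vowel /i/ (an unrounded vowel) → -na → *pemina*.

bonuvu, pemina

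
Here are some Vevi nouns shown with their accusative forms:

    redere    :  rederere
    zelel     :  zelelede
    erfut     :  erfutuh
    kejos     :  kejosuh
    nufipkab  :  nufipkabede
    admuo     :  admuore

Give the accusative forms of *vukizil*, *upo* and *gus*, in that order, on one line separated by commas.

vukizilede, upore, gusuh

The alternation tracks the final sound of the stem — -uh when the stem ends in a voiceless consonant (*erfut*, *kejos*); -ede when the stem ends in a voiced consonant (*zelel*, *nufipkab*); -re when the stem ends in a vowel (*redere*, *admuo*).
*vukizil*: final sound = /l/, a voiced consonant → -ede → *vukizilede*.
*upo* — final sound /o/ (a vowel) → -re → *upore*.
Since the final sound of *gus* is /s/ (a voiceless consonant), it takes -uh, giving *gusuh*.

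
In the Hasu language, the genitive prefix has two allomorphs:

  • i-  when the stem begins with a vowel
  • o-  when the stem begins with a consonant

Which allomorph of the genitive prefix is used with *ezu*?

*ezu*: first sound = /e/, a vowel → i-.

i-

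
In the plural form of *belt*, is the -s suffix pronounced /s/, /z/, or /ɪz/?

/s/

The stem *belt* ends in a voiceless non-sibilant consonant.
The plural suffix surfaces as /ɪz/ after sibilants, /s/ after other voiceless consonants, and /z/ after other voiced sounds.
So the plural -s on *belt* is pronounced /s/.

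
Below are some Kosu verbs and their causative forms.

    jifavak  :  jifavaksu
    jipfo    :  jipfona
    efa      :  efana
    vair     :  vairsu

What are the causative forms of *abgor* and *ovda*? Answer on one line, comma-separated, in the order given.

The pattern is consonant vs. vowel: -su when the stem ends in a consonant (*jifavak*, *vair*); -na when the stem ends in a vowel (*jipfo*, *efa*).
*abgor* — final sound /r/ (a consonant) → -su → *abgorsu*.
The final sound of *ovda* is /a/, which is a vowel, so the suffix is -na, giving *ovdana*.

abgorsu, ovdana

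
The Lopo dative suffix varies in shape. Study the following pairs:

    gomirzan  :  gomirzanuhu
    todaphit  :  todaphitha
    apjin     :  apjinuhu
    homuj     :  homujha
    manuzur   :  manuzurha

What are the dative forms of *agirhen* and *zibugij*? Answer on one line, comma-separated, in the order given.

The pattern is nasality of the final consonant: -uhu when the stem ends in a nasal (*gomirzan*, *apjin*); -ha when the stem ends in a non-nasal consonant (*todaphit*, *homuj*, *manuzur*).
*agirhen* — final consonant /n/ (a nasal) → -uhu → *agirhenuhu*.
Since the final consonant of *zibugij* is /j/ (non-nasal), it takes -ha, giving *zibugijha*.

agirhenuhu, zibugijha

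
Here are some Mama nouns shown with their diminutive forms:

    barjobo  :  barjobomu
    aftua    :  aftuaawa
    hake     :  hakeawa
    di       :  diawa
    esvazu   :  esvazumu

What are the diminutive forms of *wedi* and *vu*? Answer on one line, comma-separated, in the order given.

wediawa, vumu

The alternation tracks the last vowel of the stem — -mu when the last vowel of the stem is a rounded vowel (*barjobo*, *esvazu*); -awa when the last vowel of the stem is an unrounded vowel (*aftua*, *hake*, *di*).
*wedi*: last vowel = /i/, an unrounded vowel → -awa → *wediawa*.
Since the last vowel of *vu* is /u/ (a rounded vowel), it takes -mu, giving *vumu*.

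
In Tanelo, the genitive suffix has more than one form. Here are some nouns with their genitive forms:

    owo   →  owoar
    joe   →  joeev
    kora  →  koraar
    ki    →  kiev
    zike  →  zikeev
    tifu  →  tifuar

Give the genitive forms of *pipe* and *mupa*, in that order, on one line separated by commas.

pipeev, mupaar

The pattern is front/back vowel harmony: -ev when the last vowel of the stem is a front vowel (*joe*, *ki*, *zike*); -ar when the last vowel of the stem is a back vowel (*owo*, *kora*, *tifu*).
The last vowel of *pipe* is /e/, which is a front vowel, so the suffix is -ev, giving *pipeev*.
The last vowel of *mupa* is /a/, which is a back vowel, so the suffix is -ar, giving *mupaar*.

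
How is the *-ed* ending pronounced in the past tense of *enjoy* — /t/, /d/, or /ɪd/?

/d/

The stem *enjoy* ends in a voiced sound other than /d/.
The -ed suffix is realized as /ɪd/ after /t, d/; as /t/ after other voiceless consonants; and as /d/ after other voiced sounds.
So -ed on *enjoy* is pronounced /d/.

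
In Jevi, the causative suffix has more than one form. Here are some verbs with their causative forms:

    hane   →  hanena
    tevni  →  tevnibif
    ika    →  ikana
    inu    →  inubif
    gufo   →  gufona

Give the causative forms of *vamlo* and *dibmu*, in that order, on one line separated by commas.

The alternation tracks the last vowel of the stem — -bif when the last vowel of the stem is a high vowel (*tevni*, *inu*); -na when the last vowel of the stem is a non-high vowel (*hane*, *ika*, *gufo*).
*vamlo*: last vowel = /o/, a non-high vowel → -na → *vamlona*.
*dibmu* — last vowel /u/ (a high vowel) → -bif → *dibmubif*.

vamlona, dibmubif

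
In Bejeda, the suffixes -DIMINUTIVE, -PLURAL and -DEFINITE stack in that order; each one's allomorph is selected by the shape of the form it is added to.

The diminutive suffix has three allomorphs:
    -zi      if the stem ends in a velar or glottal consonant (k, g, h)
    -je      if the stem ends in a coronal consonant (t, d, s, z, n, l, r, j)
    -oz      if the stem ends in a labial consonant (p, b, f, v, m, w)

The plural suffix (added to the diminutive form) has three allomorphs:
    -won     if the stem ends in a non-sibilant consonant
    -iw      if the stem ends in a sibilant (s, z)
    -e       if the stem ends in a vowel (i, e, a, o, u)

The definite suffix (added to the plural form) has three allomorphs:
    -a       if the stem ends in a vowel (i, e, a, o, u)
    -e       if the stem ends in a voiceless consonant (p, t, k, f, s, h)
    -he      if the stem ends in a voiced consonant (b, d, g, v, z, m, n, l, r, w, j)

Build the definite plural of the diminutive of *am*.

The final consonant of *am* is /m/, which is labial, so the diminutive suffix is -oz, giving *amoz*.
The diminutive form *amoz*: final sound = /z/, a sibilant → -iw → *amoziw*.
The final sound of the plural form *amoziw* is /w/, which is a voiced consonant, so the definite suffix is -he, giving *amoziwhe*.

amoziwhe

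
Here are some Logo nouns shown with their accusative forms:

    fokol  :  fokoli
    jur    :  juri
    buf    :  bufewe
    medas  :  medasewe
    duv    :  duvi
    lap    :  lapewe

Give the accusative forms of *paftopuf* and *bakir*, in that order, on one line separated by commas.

paftopufewe, bakiri

The pattern is voicing of the final consonant: -ewe when the stem ends in a voiceless consonant (*buf*, *medas*, *lap*); -i when the stem ends in a voiced consonant (*fokol*, *jur*, *duv*).
Since the final consonant of *paftopuf* is /f/ (voiceless), it takes -ewe, giving *paftopufewe*.
Since the final consonant of *bakir* is /r/ (voiced), it takes -i, giving *bakiri*.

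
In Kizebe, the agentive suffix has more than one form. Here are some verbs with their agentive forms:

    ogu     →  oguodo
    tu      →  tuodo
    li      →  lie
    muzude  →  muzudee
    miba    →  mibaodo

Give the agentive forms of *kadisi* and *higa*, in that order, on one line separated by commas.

The alternation tracks the last vowel of the stem — -e when the last vowel of the stem is a front vowel (*li*, *muzude*); -odo when the last vowel of the stem is a back vowel (*ogu*, *tu*, *miba*).
*kadisi* — last vowel /i/ (a front vowel) → -e → *kadisie*.
*higa*: last vowel = /a/, a back vowel → -odo → *higaodo*.

kadisie, higaodo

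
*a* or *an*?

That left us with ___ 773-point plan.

a

The indefinite article is chosen by the initial *sound* of the following word, not its spelling.
The number *773* is spoken "seven hundred …", beginning with /ˈsɛvən/ — a consonant sound.
So the article is *a*: That left us with a 773-point plan.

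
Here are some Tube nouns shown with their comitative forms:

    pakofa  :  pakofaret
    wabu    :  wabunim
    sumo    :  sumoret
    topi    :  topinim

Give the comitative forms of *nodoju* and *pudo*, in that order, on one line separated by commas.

nodojunim, pudoret

The pattern is height harmony: -nim when the last vowel of the stem is a high vowel (*wabu*, *topi*); -ret when the last vowel of the stem is a non-high vowel (*pakofa*, *sumo*).
*nodoju* — last vowel /u/ (a high vowel) → -nim → *nodojunim*.
Since the last vowel of *pudo* is /o/ (a non-high vowel), it takes -ret, giving *pudoret*.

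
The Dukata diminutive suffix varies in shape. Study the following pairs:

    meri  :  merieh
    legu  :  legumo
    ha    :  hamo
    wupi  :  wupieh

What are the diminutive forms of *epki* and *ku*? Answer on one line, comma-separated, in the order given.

Looking at the last vowel of each stem: -eh when the last vowel of the stem is a front vowel (*meri*, *wupi*); -mo when the last vowel of the stem is a back vowel (*legu*, *ha*).
Since the last vowel of *epki* is /i/ (a front vowel), it takes -eh, giving *epkieh*.
*ku*: last vowel = /u/, a back vowel → -mo → *kumo*.

epkieh, kumo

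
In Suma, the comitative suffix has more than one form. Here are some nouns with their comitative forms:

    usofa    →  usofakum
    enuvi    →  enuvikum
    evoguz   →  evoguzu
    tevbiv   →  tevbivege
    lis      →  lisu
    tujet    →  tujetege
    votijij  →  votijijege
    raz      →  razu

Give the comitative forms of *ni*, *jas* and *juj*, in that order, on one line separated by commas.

nikum, jasu, jujege

Looking at the final sound of each stem: -u when the stem ends in a sibilant (*evoguz*, *lis*, *raz*); -ege when the stem ends in a non-sibilant consonant (*tevbiv*, *tujet*, *votijij*); -kum when the stem ends in a vowel (*usofa*, *enuvi*).
*ni* — final sound /i/ (a vowel) → -kum → *nikum*.
*jas*: final sound = /s/, a sibilant → -u → *jasu*.
*juj* — final sound /j/ (a non-sibilant consonant) → -ege → *jujege*.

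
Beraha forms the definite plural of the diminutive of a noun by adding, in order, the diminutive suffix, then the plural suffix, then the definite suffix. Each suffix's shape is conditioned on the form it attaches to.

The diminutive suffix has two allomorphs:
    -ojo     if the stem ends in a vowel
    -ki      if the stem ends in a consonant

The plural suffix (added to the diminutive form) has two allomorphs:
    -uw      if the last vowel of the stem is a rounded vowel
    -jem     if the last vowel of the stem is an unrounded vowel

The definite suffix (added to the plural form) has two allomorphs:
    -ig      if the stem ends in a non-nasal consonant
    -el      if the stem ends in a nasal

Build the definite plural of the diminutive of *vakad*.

The final sound of *vakad* is /d/, which is a consonant, so the diminutive suffix is -ki, giving *vakadki*.
The last vowel of the diminutive form *vakadki* is /i/, which is an unrounded vowel, so the plural suffix is -jem, giving *vakadkijem*.
The plural form *vakadkijem* — final consonant /m/ (a nasal) → -el → *vakadkijemel*.

vakadkijemel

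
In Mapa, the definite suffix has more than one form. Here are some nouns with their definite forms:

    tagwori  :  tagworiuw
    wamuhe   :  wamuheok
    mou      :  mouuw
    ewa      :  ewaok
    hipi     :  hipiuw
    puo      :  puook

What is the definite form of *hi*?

Looking at the last vowel of each stem: -uw when the last vowel of the stem is a high vowel (*tagwori*, *mou*, *hipi*); -ok when the last vowel of the stem is a non-high vowel (*wamuhe*, *ewa*, *puo*).
*hi*: last vowel = /i/, a high vowel → -uw → *hiuw*.

hiuw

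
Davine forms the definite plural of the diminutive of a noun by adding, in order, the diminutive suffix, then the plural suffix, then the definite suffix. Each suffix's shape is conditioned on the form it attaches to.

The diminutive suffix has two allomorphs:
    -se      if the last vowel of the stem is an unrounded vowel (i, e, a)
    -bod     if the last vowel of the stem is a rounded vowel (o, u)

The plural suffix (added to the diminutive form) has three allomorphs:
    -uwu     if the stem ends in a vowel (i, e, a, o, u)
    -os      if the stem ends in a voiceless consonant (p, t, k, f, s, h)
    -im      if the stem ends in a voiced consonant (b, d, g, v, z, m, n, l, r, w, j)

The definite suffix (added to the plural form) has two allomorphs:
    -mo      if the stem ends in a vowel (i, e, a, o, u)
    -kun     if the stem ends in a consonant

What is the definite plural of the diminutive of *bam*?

bamseuwumo

*bam*: last vowel = /a/, an unrounded vowel → -se → *bamse*.
The final sound of the diminutive form *bamse* is /e/, which is a vowel, so the plural suffix is -uwu, giving *bamseuwu*.
The final sound of the plural form *bamseuwu* is /u/, which is a vowel, so the definite suffix is -mo, giving *bamseuwumo*.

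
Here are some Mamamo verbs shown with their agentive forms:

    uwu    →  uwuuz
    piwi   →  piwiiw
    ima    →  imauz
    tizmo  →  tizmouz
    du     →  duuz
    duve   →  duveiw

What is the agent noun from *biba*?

bibauz

The pattern is front/back vowel harmony: -iw when the last vowel of the stem is a front vowel (*piwi*, *duve*); -uz when the last vowel of the stem is a back vowel (*uwu*, *ima*, *tizmo*, *du*).
The last vowel of *biba* is /a/, which is a back vowel, so the suffix is -uz, giving *bibauz*.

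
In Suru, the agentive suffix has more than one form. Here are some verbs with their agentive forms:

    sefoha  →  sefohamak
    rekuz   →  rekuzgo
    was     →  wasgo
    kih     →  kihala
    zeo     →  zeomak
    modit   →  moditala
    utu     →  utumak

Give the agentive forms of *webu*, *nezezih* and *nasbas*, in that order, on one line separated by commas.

webumak, nezezihala, nasbasgo

The pattern is sibilance of the final sound: -go when the stem ends in a sibilant (*rekuz*, *was*); -ala when the stem ends in a non-sibilant consonant (*kih*, *modit*); -mak when the stem ends in a vowel (*sefoha*, *zeo*, *utu*).
Since the final sound of *webu* is /u/ (a vowel), it takes -mak, giving *webumak*.
*nezezih*: final sound = /h/, a non-sibilant consonant → -ala → *nezezihala*.
Since the final sound of *nasbas* is /s/ (a sibilant), it takes -go, giving *nasbasgo*.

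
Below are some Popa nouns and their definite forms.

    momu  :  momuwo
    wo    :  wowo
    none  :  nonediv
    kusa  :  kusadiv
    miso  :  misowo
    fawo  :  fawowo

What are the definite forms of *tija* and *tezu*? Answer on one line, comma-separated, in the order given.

The pattern is rounding harmony: -wo when the last vowel of the stem is a rounded vowel (*momu*, *wo*, *miso*, *fawo*); -div when the last vowel of the stem is an unrounded vowel (*none*, *kusa*).
*tija* — last vowel /a/ (an unrounded vowel) → -div → *tijadiv*.
*tezu* — last vowel /u/ (a rounded vowel) → -wo → *tezuwo*.

tijadiv, tezuwo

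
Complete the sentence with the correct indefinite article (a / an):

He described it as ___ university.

a

The indefinite article is chosen by the initial *sound* of the following word, not its spelling.
*university* begins with the sound /juː/ (u pronounced /juː/) — a consonant sound.
So the article is *a*: He described it as a university.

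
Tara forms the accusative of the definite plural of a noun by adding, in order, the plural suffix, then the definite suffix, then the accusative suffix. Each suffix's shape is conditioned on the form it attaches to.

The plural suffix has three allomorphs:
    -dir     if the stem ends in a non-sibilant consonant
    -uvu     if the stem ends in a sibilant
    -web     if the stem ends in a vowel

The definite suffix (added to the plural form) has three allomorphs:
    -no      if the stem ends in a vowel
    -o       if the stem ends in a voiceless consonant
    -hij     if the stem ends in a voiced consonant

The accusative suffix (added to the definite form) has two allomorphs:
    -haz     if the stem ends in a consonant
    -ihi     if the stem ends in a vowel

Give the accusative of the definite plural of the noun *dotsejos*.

Since the final sound of *dotsejos* is /s/ (a sibilant), it takes -uvu, giving *dotsejosuvu*.
The plural form *dotsejosuvu* — final sound /u/ (a vowel) → -no → *dotsejosuvuno*.
The definite form *dotsejosuvuno*: final sound = /o/, a vowel → -ihi → *dotsejosuvunoihi*.

dotsejosuvunoihi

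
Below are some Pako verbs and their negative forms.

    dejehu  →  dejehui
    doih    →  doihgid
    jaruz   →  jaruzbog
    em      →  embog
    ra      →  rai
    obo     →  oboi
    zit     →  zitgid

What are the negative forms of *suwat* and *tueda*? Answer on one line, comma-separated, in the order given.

Looking at the final sound of each stem: -gid when the stem ends in a voiceless consonant (*doih*, *zit*); -bog when the stem ends in a voiced consonant (*jaruz*, *em*); -i when the stem ends in a vowel (*dejehu*, *ra*, *obo*).
The final sound of *suwat* is /t/, which is a voiceless consonant, so the suffix is -gid, giving *suwatgid*.
*tueda* — final sound /a/ (a vowel) → -i → *tuedai*.

suwatgid, tuedai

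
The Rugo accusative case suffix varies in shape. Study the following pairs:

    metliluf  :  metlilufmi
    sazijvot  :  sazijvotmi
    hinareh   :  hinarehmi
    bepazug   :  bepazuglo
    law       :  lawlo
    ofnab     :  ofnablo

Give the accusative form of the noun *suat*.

The suffix is conditioned by the final consonant: -mi when the stem ends in a voiceless consonant (*metliluf*, *sazijvot*, *hinareh*); -lo when the stem ends in a voiced consonant (*bepazug*, *law*, *ofnab*).
*suat* — final consonant /t/ (voiceless) → -mi → *suatmi*.

suatmi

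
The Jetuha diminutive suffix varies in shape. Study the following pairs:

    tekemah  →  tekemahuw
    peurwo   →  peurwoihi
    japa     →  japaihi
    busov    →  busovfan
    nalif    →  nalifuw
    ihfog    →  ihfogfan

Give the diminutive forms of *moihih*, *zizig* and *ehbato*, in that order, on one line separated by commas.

moihihuw, zizigfan, ehbatoihi

The suffix is conditioned by the final sound: -uw when the stem ends in a voiceless consonant (*tekemah*, *nalif*); -fan when the stem ends in a voiced consonant (*busov*, *ihfog*); -ihi when the stem ends in a vowel (*peurwo*, *japa*).
*moihih* — final sound /h/ (a voiceless consonant) → -uw → *moihihuw*.
The final sound of *zizig* is /g/, which is a voiced consonant, so the suffix is -fan, giving *zizigfan*.
*ehbato*: final sound = /o/, a vowel → -ihi → *ehbatoihi*.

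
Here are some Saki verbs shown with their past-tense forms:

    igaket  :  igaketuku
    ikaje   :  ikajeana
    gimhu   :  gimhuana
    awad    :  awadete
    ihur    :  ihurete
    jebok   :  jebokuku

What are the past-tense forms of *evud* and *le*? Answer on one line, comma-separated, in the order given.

evudete, leana

Looking at the final sound of each stem: -uku when the stem ends in a voiceless consonant (*igaket*, *jebok*); -ete when the stem ends in a voiced consonant (*awad*, *ihur*); -ana when the stem ends in a vowel (*ikaje*, *gimhu*).
*evud* — final sound /d/ (a voiced consonant) → -ete → *evudete*.
*le*: final sound = /e/, a vowel → -ana → *leana*.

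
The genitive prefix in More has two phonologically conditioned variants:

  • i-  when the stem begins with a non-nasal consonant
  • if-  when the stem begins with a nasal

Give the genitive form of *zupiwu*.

Since the first consonant of *zupiwu* is /z/ (non-nasal), it takes i-, giving *izupiwu*.

izupiwu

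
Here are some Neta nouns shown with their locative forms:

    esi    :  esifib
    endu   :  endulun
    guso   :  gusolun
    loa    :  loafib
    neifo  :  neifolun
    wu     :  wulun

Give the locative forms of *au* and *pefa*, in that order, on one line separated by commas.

The pattern is rounding harmony: -lun when the last vowel of the stem is a rounded vowel (*endu*, *guso*, *neifo*, *wu*); -fib when the last vowel of the stem is an unrounded vowel (*esi*, *loa*).
*au* — last vowel /u/ (a rounded vowel) → -lun → *aulun*.
*pefa*: last vowel = /a/, an unrounded vowel → -fib → *pefafib*.

aulun, pefafib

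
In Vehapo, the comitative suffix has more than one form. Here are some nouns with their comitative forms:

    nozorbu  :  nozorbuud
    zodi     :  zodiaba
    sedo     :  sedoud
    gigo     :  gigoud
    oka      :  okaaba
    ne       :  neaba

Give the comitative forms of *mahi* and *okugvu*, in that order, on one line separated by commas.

mahiaba, okugvuud

The suffix is conditioned by the last vowel: -ud when the last vowel of the stem is a rounded vowel (*nozorbu*, *sedo*, *gigo*); -aba when the last vowel of the stem is an unrounded vowel (*zodi*, *oka*, *ne*).
The last vowel of *mahi* is /i/, which is an unrounded vowel, so the suffix is -aba, giving *mahiaba*.
*okugvu* — last vowel /u/ (a rounded vowel) → -ud → *okugvuud*.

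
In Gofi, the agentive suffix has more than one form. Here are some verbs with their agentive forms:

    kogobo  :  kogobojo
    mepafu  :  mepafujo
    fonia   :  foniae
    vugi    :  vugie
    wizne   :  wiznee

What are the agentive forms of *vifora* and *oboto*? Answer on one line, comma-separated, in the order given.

viforae, obotojo

The alternation tracks the last vowel of the stem — -jo when the last vowel of the stem is a rounded vowel (*kogobo*, *mepafu*); -e when the last vowel of the stem is an unrounded vowel (*fonia*, *vugi*, *wizne*).
*vifora* — last vowel /a/ (an unrounded vowel) → -e → *viforae*.
Since the last vowel of *oboto* is /o/ (a rounded vowel), it takes -jo, giving *obotojo*.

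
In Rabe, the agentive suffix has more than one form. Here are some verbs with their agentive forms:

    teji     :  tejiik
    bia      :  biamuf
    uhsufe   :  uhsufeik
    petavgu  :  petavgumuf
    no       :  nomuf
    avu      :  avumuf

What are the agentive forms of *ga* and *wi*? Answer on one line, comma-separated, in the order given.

The alternation tracks the last vowel of the stem — -ik when the last vowel of the stem is a front vowel (*teji*, *uhsufe*); -muf when the last vowel of the stem is a back vowel (*bia*, *petavgu*, *no*, *avu*).
Since the last vowel of *ga* is /a/ (a back vowel), it takes -muf, giving *gamuf*.
Since the last vowel of *wi* is /i/ (a front vowel), it takes -ik, giving *wiik*.

gamuf, wiik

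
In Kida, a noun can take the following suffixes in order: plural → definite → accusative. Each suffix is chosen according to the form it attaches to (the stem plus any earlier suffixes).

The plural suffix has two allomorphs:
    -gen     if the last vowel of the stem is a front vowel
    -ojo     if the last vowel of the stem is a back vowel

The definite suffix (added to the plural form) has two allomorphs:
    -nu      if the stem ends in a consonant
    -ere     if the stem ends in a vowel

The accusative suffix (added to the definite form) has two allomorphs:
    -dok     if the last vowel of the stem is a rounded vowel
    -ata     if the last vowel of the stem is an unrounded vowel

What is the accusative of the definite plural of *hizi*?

hizigennudok

*hizi* — last vowel /i/ (a front vowel) → -gen → *hizigen*.
The plural form *hizigen* — final sound /n/ (a consonant) → -nu → *hizigennu*.
The last vowel of the definite form *hizigennu* is /u/, which is a rounded vowel, so the accusative suffix is -dok, giving *hizigennudok*.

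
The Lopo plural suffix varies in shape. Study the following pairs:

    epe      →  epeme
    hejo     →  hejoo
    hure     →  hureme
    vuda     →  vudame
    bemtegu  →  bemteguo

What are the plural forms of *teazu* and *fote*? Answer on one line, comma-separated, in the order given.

The alternation tracks the last vowel of the stem — -o when the last vowel of the stem is a rounded vowel (*hejo*, *bemtegu*); -me when the last vowel of the stem is an unrounded vowel (*epe*, *hure*, *vuda*).
The last vowel of *teazu* is /u/, which is a rounded vowel, so the suffix is -o, giving *teazuo*.
*fote*: last vowel = /e/, an unrounded vowel → -me → *foteme*.

teazuo, foteme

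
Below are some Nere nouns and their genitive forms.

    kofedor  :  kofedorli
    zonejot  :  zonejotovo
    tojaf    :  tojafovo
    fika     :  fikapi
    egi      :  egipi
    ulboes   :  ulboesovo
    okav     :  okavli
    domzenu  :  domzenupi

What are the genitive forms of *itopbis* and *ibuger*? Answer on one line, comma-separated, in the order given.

Looking at the final sound of each stem: -ovo when the stem ends in a voiceless consonant (*zonejot*, *tojaf*, *ulboes*); -li when the stem ends in a voiced consonant (*kofedor*, *okav*); -pi when the stem ends in a vowel (*fika*, *egi*, *domzenu*).
*itopbis* — final sound /s/ (a voiceless consonant) → -ovo → *itopbisovo*.
*ibuger*: final sound = /r/, a voiced consonant → -li → *ibugerli*.

itopbisovo, ibugerli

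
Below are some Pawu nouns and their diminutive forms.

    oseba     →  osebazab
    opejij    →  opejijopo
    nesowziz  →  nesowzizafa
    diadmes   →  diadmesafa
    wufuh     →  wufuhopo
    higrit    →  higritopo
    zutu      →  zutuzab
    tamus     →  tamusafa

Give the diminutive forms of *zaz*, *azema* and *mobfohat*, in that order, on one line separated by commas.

zazafa, azemazab, mobfohatopo

The pattern is sibilance of the final sound: -afa when the stem ends in a sibilant (*nesowziz*, *diadmes*, *tamus*); -opo when the stem ends in a non-sibilant consonant (*opejij*, *wufuh*, *higrit*); -zab when the stem ends in a vowel (*oseba*, *zutu*).
*zaz*: final sound = /z/, a sibilant → -afa → *zazafa*.
*azema*: final sound = /a/, a vowel → -zab → *azemazab*.
*mobfohat* — final sound /t/ (a non-sibilant consonant) → -opo → *mobfohatopo*.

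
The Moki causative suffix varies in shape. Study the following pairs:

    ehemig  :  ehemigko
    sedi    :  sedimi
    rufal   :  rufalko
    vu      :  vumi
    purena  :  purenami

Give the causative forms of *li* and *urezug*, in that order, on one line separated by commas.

limi, urezugko

The alternation tracks the final sound of the stem — -ko when the stem ends in a consonant (*ehemig*, *rufal*); -mi when the stem ends in a vowel (*sedi*, *vu*, *purena*).
Since the final sound of *li* is /i/ (a vowel), it takes -mi, giving *limi*.
The final sound of *urezug* is /g/, which is a consonant, so the suffix is -ko, giving *urezugko*.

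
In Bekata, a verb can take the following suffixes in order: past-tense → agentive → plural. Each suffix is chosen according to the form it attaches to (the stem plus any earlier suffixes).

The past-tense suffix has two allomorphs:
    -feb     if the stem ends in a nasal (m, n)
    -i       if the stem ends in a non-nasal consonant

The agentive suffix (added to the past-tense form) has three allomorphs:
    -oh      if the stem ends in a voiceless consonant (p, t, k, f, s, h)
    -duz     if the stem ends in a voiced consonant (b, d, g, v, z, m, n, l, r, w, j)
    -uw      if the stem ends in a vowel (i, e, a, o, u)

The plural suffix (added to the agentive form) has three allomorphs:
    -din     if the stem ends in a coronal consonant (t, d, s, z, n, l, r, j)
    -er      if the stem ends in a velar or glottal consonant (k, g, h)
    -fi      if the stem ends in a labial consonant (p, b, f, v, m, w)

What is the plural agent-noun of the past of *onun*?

*onun* — final consonant /n/ (a nasal) → -feb → *onunfeb*.
The final sound of the past-tense form *onunfeb* is /b/, which is a voiced consonant, so the agentive suffix is -duz, giving *onunfebduz*.
The agentive form *onunfebduz*: final consonant = /z/, coronal → -din → *onunfebduzdin*.

onunfebduzdin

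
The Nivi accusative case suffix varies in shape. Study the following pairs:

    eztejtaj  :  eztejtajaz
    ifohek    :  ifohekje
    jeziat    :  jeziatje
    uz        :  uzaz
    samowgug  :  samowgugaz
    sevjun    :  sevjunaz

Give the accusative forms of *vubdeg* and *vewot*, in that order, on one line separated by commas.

vubdegaz, vewotje

Looking at the final consonant of each stem: -je when the stem ends in a voiceless consonant (*ifohek*, *jeziat*); -az when the stem ends in a voiced consonant (*eztejtaj*, *uz*, *samowgug*, *sevjun*).
The final consonant of *vubdeg* is /g/, which is voiced, so the suffix is -az, giving *vubdegaz*.
Since the final consonant of *vewot* is /t/ (voiceless), it takes -je, giving *vewotje*.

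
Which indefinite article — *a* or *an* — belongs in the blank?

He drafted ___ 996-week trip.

a

The indefinite article is chosen by the initial *sound* of the following word, not its spelling.
The number *996* is spoken "nine hundred …", beginning with /naɪn/ — a consonant sound.
So the article is *a*: He drafted a 996-week trip.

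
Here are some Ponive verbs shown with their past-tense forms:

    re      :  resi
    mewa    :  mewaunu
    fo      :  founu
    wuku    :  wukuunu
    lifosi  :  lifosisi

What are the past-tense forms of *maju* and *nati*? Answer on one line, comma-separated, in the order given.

majuunu, natisi

The suffix is conditioned by the last vowel: -si when the last vowel of the stem is a front vowel (*re*, *lifosi*); -unu when the last vowel of the stem is a back vowel (*mewa*, *fo*, *wuku*).
The last vowel of *maju* is /u/, which is a back vowel, so the suffix is -unu, giving *majuunu*.
*nati* — last vowel /i/ (a front vowel) → -si → *natisi*.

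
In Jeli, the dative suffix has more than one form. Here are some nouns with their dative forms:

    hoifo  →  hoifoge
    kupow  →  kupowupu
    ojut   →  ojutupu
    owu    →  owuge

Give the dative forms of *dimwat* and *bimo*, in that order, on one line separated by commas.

Looking at the final sound of each stem: -upu when the stem ends in a consonant (*kupow*, *ojut*); -ge when the stem ends in a vowel (*hoifo*, *owu*).
*dimwat*: final sound = /t/, a consonant → -upu → *dimwatupu*.
The final sound of *bimo* is /o/, which is a vowel, so the suffix is -ge, giving *bimoge*.

dimwatupu, bimoge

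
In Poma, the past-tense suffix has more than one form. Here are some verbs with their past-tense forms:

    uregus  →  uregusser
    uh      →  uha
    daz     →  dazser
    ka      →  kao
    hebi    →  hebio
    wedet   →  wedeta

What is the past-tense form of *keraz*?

kerazser

The alternation tracks the final sound of the stem — -ser when the stem ends in a sibilant (*uregus*, *daz*); -a when the stem ends in a non-sibilant consonant (*uh*, *wedet*); -o when the stem ends in a vowel (*ka*, *hebi*).
Since the final sound of *keraz* is /z/ (a sibilant), it takes -ser, giving *kerazser*.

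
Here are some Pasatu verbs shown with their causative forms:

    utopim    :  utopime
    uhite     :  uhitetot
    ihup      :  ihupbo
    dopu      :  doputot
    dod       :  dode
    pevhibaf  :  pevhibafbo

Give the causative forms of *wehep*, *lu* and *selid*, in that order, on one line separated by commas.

The pattern is voicing of the final sound: -bo when the stem ends in a voiceless consonant (*ihup*, *pevhibaf*); -e when the stem ends in a voiced consonant (*utopim*, *dod*); -tot when the stem ends in a vowel (*uhite*, *dopu*).
The final sound of *wehep* is /p/, which is a voiceless consonant, so the suffix is -bo, giving *wehepbo*.
*lu* — final sound /u/ (a vowel) → -tot → *lutot*.
*selid* — final sound /d/ (a voiced consonant) → -e → *selide*.

wehepbo, lutot, selide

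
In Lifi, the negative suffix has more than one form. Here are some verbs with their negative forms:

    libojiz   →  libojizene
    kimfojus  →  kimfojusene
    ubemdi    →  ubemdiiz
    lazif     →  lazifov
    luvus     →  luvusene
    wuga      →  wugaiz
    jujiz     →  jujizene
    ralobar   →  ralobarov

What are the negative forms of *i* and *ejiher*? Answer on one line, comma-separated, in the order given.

The alternation tracks the final sound of the stem — -ene when the stem ends in a sibilant (*libojiz*, *kimfojus*, *luvus*, *jujiz*); -ov when the stem ends in a non-sibilant consonant (*lazif*, *ralobar*); -iz when the stem ends in a vowel (*ubemdi*, *wuga*).
Since the final sound of *i* is /i/ (a vowel), it takes -iz, giving *iiz*.
The final sound of *ejiher* is /r/, which is a non-sibilant consonant, so the suffix is -ov, giving *ejiherov*.

iiz, ejiherov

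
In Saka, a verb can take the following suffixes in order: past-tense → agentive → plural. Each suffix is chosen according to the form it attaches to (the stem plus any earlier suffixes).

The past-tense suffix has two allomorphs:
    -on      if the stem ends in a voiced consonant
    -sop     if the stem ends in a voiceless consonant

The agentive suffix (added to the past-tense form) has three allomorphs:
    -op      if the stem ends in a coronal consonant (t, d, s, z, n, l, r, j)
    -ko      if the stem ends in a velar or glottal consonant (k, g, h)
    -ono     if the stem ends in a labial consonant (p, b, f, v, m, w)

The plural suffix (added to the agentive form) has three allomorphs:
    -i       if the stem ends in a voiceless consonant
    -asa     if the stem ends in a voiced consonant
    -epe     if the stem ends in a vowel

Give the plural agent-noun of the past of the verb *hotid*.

The final consonant of *hotid* is /d/, which is voiced, so the past-tense suffix is -on, giving *hotidon*.
Since the final consonant of the past-tense form *hotidon* is /n/ (coronal), it takes -op, giving *hotidonop*.
The agentive form *hotidonop*: final sound = /p/, a voiceless consonant → -i → *hotidonopi*.

hotidonopi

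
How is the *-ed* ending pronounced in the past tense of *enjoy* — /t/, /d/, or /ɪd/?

/d/

The stem *enjoy* ends in a voiced sound other than /d/.
The -ed suffix is realized as /ɪd/ after /t, d/; as /t/ after other voiceless consonants; and as /d/ after other voiced sounds.
So -ed on *enjoy* is pronounced /d/.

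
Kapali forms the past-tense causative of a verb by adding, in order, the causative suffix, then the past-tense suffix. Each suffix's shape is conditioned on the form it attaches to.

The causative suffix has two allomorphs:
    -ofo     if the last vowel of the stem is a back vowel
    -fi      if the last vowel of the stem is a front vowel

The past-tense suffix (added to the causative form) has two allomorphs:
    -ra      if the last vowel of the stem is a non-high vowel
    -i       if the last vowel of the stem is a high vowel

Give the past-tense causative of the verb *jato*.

jatoofora

*jato*: last vowel = /o/, a back vowel → -ofo → *jatoofo*.
The causative form *jatoofo*: last vowel = /o/, a non-high vowel → -ra → *jatoofora*.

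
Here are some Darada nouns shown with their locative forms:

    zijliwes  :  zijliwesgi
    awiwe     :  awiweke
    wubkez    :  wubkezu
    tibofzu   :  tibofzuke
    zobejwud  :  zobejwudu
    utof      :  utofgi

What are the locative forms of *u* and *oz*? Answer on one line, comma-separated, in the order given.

The alternation tracks the final sound of the stem — -gi when the stem ends in a voiceless consonant (*zijliwes*, *utof*); -u when the stem ends in a voiced consonant (*wubkez*, *zobejwud*); -ke when the stem ends in a vowel (*awiwe*, *tibofzu*).
The final sound of *u* is /u/, which is a vowel, so the suffix is -ke, giving *uke*.
*oz* — final sound /z/ (a voiced consonant) → -u → *ozu*.

uke, ozu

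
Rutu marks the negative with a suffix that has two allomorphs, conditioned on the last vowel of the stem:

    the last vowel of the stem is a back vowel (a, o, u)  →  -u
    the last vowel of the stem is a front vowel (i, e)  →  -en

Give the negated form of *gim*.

*gim*: last vowel = /i/, a front vowel → -en → *gimen*.

gimen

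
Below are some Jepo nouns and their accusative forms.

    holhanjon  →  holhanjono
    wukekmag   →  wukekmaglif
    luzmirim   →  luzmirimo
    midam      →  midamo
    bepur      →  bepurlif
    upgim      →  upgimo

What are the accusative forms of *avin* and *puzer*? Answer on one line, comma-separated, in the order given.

The pattern is nasality of the final consonant: -o when the stem ends in a nasal (*holhanjon*, *luzmirim*, *midam*, *upgim*); -lif when the stem ends in a non-nasal consonant (*wukekmag*, *bepur*).
*avin*: final consonant = /n/, a nasal → -o → *avino*.
The final consonant of *puzer* is /r/, which is non-nasal, so the suffix is -lif, giving *puzerlif*.

avino, puzerlif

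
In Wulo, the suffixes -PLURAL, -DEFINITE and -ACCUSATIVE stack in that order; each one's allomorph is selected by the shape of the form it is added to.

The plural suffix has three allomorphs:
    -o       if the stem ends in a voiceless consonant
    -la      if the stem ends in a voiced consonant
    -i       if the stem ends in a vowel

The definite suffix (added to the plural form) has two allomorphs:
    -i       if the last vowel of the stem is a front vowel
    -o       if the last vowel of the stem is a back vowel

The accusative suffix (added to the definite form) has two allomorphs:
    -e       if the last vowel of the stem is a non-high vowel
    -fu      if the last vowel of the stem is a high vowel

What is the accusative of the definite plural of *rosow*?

*rosow*: final sound = /w/, a voiced consonant → -la → *rosowla*.
The plural form *rosowla*: last vowel = /a/, a back vowel → -o → *rosowlao*.
The definite form *rosowlao* — last vowel /o/ (a non-high vowel) → -e → *rosowlaoe*.

rosowlaoe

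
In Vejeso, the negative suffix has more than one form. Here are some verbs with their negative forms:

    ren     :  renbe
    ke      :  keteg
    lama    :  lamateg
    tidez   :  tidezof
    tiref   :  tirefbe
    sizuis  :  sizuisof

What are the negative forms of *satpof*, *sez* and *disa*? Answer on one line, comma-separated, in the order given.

satpofbe, sezof, disateg

The alternation tracks the final sound of the stem — -of when the stem ends in a sibilant (*tidez*, *sizuis*); -be when the stem ends in a non-sibilant consonant (*ren*, *tiref*); -teg when the stem ends in a vowel (*ke*, *lama*).
The final sound of *satpof* is /f/, which is a non-sibilant consonant, so the suffix is -be, giving *satpofbe*.
The final sound of *sez* is /z/, which is a sibilant, so the suffix is -of, giving *sezof*.
*disa* — final sound /a/ (a vowel) → -teg → *disateg*.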